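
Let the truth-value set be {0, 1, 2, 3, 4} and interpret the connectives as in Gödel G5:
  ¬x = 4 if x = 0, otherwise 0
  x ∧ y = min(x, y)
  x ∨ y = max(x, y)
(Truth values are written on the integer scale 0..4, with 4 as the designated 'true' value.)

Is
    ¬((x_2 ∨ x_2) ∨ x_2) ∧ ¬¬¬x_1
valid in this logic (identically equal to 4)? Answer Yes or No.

No

Counterexample: take x_1 = 0, x_2 = 1.
x_2 ∨ x_2 = 1 ∨ 1 = 1
(x_2 ∨ x_2) ∨ x_2 = 1 ∨ 1 = 1
¬((x_2 ∨ x_2) ∨ x_2) = ¬1 = 0
¬x_1 = ¬0 = 4
¬¬x_1 = ¬4 = 0
¬¬¬x_1 = ¬0 = 4
¬((x_2 ∨ x_2) ∨ x_2) ∧ ¬¬¬x_1 = 0 ∧ 4 = 0
This gives 0 ≠ 4.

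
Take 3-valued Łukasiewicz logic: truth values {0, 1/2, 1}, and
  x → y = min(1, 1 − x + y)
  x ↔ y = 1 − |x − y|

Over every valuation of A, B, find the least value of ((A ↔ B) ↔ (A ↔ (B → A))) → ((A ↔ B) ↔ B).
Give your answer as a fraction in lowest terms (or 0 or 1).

Take A = 1/2, B = 0:
A ↔ B = 1/2 ↔ 0 = 1/2
B → A = 0 → 1/2 = 1
A ↔ (B → A) = 1/2 ↔ 1 = 1/2
(A ↔ B) ↔ (A ↔ (B → A)) = 1/2 ↔ 1/2 = 1
A ↔ B = 1/2 ↔ 0 = 1/2
(A ↔ B) ↔ B = 1/2 ↔ 0 = 1/2
((A ↔ B) ↔ (A ↔ (B → A))) → ((A ↔ B) ↔ B) = 1 → 1/2 = 1/2
No assignment yields a value below 1/2, so this is the minimum.

1/2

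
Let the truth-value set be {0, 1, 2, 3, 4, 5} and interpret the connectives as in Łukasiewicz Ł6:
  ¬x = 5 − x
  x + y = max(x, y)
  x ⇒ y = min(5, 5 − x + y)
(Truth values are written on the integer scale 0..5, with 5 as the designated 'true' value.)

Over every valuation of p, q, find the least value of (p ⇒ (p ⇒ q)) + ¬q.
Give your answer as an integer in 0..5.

3

Take p = 5, q = 2:
p ⇒ q = 5 ⇒ 2 = 2
p ⇒ (p ⇒ q) = 5 ⇒ 2 = 2
¬q = ¬2 = 3
(p ⇒ (p ⇒ q)) + ¬q = 2 + 3 = 3
No assignment yields a value below 3, so this is the minimum.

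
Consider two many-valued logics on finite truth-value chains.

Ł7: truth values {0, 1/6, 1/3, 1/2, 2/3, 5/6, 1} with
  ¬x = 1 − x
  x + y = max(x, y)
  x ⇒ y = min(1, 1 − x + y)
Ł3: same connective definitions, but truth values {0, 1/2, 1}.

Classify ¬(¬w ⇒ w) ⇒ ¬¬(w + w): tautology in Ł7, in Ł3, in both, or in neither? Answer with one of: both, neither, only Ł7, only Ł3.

neither

In Ł7: at w = 0 the value is 0 — not a tautology.
In Ł3: at w = 0 the value is 0 — not a tautology.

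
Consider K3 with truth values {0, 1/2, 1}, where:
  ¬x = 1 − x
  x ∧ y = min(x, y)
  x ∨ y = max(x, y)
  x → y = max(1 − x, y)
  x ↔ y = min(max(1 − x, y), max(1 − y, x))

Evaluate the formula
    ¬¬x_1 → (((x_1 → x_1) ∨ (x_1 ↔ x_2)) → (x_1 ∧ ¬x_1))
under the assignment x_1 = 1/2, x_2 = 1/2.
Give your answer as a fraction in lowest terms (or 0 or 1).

¬x_1 = ¬1/2 = 1/2
¬¬x_1 = ¬1/2 = 1/2
x_1 → x_1 = 1/2 → 1/2 = 1/2
x_1 ↔ x_2 = 1/2 ↔ 1/2 = 1/2
(x_1 → x_1) ∨ (x_1 ↔ x_2) = 1/2 ∨ 1/2 = 1/2
¬x_1 = ¬1/2 = 1/2
x_1 ∧ ¬x_1 = 1/2 ∧ 1/2 = 1/2
((x_1 → x_1) ∨ (x_1 ↔ x_2)) → (x_1 ∧ ¬x_1) = 1/2 → 1/2 = 1/2
¬¬x_1 → (((x_1 → x_1) ∨ (x_1 ↔ x_2)) → (x_1 ∧ ¬x_1)) = 1/2 → 1/2 = 1/2

1/2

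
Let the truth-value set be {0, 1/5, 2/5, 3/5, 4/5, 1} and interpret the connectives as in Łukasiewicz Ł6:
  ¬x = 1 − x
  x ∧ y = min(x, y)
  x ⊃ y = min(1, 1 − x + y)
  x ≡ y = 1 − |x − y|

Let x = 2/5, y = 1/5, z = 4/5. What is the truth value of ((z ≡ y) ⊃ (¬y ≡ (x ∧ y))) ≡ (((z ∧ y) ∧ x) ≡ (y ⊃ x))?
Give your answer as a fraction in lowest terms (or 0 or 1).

1/5

z ≡ y = 4/5 ≡ 1/5 = 2/5
¬y = ¬1/5 = 4/5
x ∧ y = 2/5 ∧ 1/5 = 1/5
¬y ≡ (x ∧ y) = 4/5 ≡ 1/5 = 2/5
(z ≡ y) ⊃ (¬y ≡ (x ∧ y)) = 2/5 ⊃ 2/5 = 1
z ∧ y = 4/5 ∧ 1/5 = 1/5
(z ∧ y) ∧ x = 1/5 ∧ 2/5 = 1/5
y ⊃ x = 1/5 ⊃ 2/5 = 1
((z ∧ y) ∧ x) ≡ (y ⊃ x) = 1/5 ≡ 1 = 1/5
((z ≡ y) ⊃ (¬y ≡ (x ∧ y))) ≡ (((z ∧ y) ∧ x) ≡ (y ⊃ x)) = 1 ≡ 1/5 = 1/5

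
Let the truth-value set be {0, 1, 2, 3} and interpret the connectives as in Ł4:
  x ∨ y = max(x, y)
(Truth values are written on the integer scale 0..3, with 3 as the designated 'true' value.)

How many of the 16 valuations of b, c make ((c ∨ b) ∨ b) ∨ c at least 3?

b = 0, c = 0 ↦ 0  <
b = 0, c = 1 ↦ 1  <
b = 0, c = 2 ↦ 2  <
b = 0, c = 3 ↦ 3  ≥
b = 1, c = 0 ↦ 1  <
b = 1, c = 1 ↦ 1  <
b = 1, c = 2 ↦ 2  <
b = 1, c = 3 ↦ 3  ≥
b = 2, c = 0 ↦ 2  <
b = 2, c = 1 ↦ 2  <
b = 2, c = 2 ↦ 2  <
b = 2, c = 3 ↦ 3  ≥
b = 3, c = 0 ↦ 3  ≥
b = 3, c = 1 ↦ 3  ≥
b = 3, c = 2 ↦ 3  ≥
b = 3, c = 3 ↦ 3  ≥
So 7 of the 16 assignments meet the threshold.

7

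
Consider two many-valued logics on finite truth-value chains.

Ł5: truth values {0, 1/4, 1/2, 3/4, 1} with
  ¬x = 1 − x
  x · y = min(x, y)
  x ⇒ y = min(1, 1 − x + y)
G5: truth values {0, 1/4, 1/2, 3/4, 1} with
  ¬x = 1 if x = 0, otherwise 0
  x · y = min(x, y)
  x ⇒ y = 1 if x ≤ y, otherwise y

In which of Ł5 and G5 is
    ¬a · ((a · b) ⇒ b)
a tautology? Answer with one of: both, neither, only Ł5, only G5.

neither

In Ł5: at a = 1/4, b = 0 the value is 3/4 — not a tautology.
In G5: at a = 1/4, b = 0 the value is 0 — not a tautology.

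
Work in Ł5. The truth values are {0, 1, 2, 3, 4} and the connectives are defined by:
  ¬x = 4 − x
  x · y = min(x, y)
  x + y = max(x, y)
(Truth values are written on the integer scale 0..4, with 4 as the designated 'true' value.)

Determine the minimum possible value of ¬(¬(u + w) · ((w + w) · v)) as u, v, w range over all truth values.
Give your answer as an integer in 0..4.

Take u = 0, v = 2, w = 2:
u + w = 0 + 2 = 2
¬(u + w) = ¬2 = 2
w + w = 2 + 2 = 2
(w + w) · v = 2 · 2 = 2
¬(u + w) · ((w + w) · v) = 2 · 2 = 2
¬(¬(u + w) · ((w + w) · v)) = ¬2 = 2
No assignment yields a value below 2, so this is the minimum.

2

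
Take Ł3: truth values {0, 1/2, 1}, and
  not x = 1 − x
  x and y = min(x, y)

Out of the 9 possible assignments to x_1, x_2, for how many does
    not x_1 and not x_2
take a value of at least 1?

x_1 = 0, x_2 = 0 ↦ 1  ≥
x_1 = 0, x_2 = 1/2 ↦ 1/2  <
x_1 = 0, x_2 = 1 ↦ 0  <
x_1 = 1/2, x_2 = 0 ↦ 1/2  <
x_1 = 1/2, x_2 = 1/2 ↦ 1/2  <
x_1 = 1/2, x_2 = 1 ↦ 0  <
x_1 = 1, x_2 = 0 ↦ 0  <
x_1 = 1, x_2 = 1/2 ↦ 0  <
x_1 = 1, x_2 = 1 ↦ 0  <
So 1 of the 9 assignments meets the threshold.

1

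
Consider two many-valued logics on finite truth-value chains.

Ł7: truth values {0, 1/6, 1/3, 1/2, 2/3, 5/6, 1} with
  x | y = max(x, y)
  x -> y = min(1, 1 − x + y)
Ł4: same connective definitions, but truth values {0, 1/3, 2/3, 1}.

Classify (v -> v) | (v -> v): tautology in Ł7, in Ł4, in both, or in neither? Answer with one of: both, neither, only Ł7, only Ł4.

both

In Ł7: every assignment gives 1 — tautology.
In Ł4: every assignment gives 1 — tautology.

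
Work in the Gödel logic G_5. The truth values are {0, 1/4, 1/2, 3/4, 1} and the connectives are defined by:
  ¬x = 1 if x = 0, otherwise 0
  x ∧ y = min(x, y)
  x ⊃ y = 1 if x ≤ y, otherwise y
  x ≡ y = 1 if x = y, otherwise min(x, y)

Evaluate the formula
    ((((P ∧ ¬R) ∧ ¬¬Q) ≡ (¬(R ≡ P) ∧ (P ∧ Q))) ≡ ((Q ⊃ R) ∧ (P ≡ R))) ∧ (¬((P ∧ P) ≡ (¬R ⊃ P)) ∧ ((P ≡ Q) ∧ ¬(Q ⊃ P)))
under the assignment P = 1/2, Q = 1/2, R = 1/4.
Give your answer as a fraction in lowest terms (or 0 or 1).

¬R = ¬1/4 = 0
P ∧ ¬R = 1/2 ∧ 0 = 0
¬Q = ¬1/2 = 0
¬¬Q = ¬0 = 1
(P ∧ ¬R) ∧ ¬¬Q = 0 ∧ 1 = 0
R ≡ P = 1/4 ≡ 1/2 = 1/4
¬(R ≡ P) = ¬1/4 = 0
P ∧ Q = 1/2 ∧ 1/2 = 1/2
¬(R ≡ P) ∧ (P ∧ Q) = 0 ∧ 1/2 = 0
((P ∧ ¬R) ∧ ¬¬Q) ≡ (¬(R ≡ P) ∧ (P ∧ Q)) = 0 ≡ 0 = 1
Q ⊃ R = 1/2 ⊃ 1/4 = 1/4
P ≡ R = 1/2 ≡ 1/4 = 1/4
(Q ⊃ R) ∧ (P ≡ R) = 1/4 ∧ 1/4 = 1/4
(((P ∧ ¬R) ∧ ¬¬Q) ≡ (¬(R ≡ P) ∧ (P ∧ Q))) ≡ ((Q ⊃ R) ∧ (P ≡ R)) = 1 ≡ 1/4 = 1/4
P ∧ P = 1/2 ∧ 1/2 = 1/2
¬R = ¬1/4 = 0
¬R ⊃ P = 0 ⊃ 1/2 = 1
(P ∧ P) ≡ (¬R ⊃ P) = 1/2 ≡ 1 = 1/2
¬((P ∧ P) ≡ (¬R ⊃ P)) = ¬1/2 = 0
P ≡ Q = 1/2 ≡ 1/2 = 1
Q ⊃ P = 1/2 ⊃ 1/2 = 1
¬(Q ⊃ P) = ¬1 = 0
(P ≡ Q) ∧ ¬(Q ⊃ P) = 1 ∧ 0 = 0
¬((P ∧ P) ≡ (¬R ⊃ P)) ∧ ((P ≡ Q) ∧ ¬(Q ⊃ P)) = 0 ∧ 0 = 0
((((P ∧ ¬R) ∧ ¬¬Q) ≡ (¬(R ≡ P) ∧ (P ∧ Q))) ≡ ((Q ⊃ R) ∧ (P ≡ R))) ∧ (¬((P ∧ P) ≡ (¬R ⊃ P)) ∧ ((P ≡ Q) ∧ ¬(Q ⊃ P))) = 1/4 ∧ 0 = 0

0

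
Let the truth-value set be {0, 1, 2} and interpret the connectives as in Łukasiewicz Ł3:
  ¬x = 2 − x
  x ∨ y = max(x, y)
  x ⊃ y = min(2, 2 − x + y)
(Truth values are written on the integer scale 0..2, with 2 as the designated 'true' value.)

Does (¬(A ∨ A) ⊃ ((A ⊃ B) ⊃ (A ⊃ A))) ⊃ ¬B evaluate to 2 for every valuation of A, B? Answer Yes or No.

No

Counterexample: take A = 0, B = 1.
A ∨ A = 0 ∨ 0 = 0
¬(A ∨ A) = ¬0 = 2
A ⊃ B = 0 ⊃ 1 = 2
A ⊃ A = 0 ⊃ 0 = 2
(A ⊃ B) ⊃ (A ⊃ A) = 2 ⊃ 2 = 2
¬(A ∨ A) ⊃ ((A ⊃ B) ⊃ (A ⊃ A)) = 2 ⊃ 2 = 2
¬B = ¬1 = 1
(¬(A ∨ A) ⊃ ((A ⊃ B) ⊃ (A ⊃ A))) ⊃ ¬B = 2 ⊃ 1 = 1
This gives 1 ≠ 2.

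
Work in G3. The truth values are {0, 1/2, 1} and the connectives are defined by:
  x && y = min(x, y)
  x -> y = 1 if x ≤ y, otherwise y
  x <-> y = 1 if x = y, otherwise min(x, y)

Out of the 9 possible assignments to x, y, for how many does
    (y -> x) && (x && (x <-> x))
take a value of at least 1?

x = 0, y = 0 ↦ 0  <
x = 0, y = 1/2 ↦ 0  <
x = 0, y = 1 ↦ 0  <
x = 1/2, y = 0 ↦ 1/2  <
x = 1/2, y = 1/2 ↦ 1/2  <
x = 1/2, y = 1 ↦ 1/2  <
x = 1, y = 0 ↦ 1  ≥
x = 1, y = 1/2 ↦ 1  ≥
x = 1, y = 1 ↦ 1  ≥
So 3 of the 9 assignments meet the threshold.

3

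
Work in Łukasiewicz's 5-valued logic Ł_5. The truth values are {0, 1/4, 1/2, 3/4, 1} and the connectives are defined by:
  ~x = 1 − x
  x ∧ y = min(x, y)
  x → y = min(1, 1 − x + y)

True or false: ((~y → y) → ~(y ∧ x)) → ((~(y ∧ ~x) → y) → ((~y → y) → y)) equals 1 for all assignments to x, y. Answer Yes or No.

Counterexample: take x = 0, y = 1/2.
~y = ~1/2 = 1/2
~y → y = 1/2 → 1/2 = 1
y ∧ x = 1/2 ∧ 0 = 0
~(y ∧ x) = ~0 = 1
(~y → y) → ~(y ∧ x) = 1 → 1 = 1
~x = ~0 = 1
y ∧ ~x = 1/2 ∧ 1 = 1/2
~(y ∧ ~x) = ~1/2 = 1/2
~(y ∧ ~x) → y = 1/2 → 1/2 = 1
~y = ~1/2 = 1/2
~y → y = 1/2 → 1/2 = 1
(~y → y) → y = 1 → 1/2 = 1/2
(~(y ∧ ~x) → y) → ((~y → y) → y) = 1 → 1/2 = 1/2
((~y → y) → ~(y ∧ x)) → ((~(y ∧ ~x) → y) → ((~y → y) → y)) = 1 → 1/2 = 1/2
This gives 1/2 ≠ 1.

No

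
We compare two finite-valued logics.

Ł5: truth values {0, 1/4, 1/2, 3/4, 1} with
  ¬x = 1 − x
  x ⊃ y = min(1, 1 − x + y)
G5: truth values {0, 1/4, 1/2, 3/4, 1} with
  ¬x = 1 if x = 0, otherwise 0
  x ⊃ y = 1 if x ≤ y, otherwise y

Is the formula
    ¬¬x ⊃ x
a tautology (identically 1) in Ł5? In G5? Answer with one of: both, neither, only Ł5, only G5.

In Ł5: every assignment gives 1 — tautology.
In G5: at x = 1/4 the value is 1/4 — not a tautology.

only Ł5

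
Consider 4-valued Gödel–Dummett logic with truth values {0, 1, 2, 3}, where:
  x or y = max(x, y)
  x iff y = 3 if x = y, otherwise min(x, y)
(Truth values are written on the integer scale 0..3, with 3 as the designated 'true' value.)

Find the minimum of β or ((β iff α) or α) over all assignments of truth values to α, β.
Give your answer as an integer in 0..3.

Take α = 0, β = 1:
β iff α = 1 iff 0 = 0
(β iff α) or α = 0 or 0 = 0
β or ((β iff α) or α) = 1 or 0 = 1
No assignment yields a value below 1, so this is the minimum.

1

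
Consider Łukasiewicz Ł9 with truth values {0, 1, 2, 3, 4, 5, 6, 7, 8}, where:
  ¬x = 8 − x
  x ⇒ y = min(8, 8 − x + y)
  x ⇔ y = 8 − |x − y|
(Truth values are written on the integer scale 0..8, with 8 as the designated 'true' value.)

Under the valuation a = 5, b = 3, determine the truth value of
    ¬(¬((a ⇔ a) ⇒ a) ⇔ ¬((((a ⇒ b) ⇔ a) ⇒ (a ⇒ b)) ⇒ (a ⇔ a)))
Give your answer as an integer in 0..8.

a ⇔ a = 5 ⇔ 5 = 8
(a ⇔ a) ⇒ a = 8 ⇒ 5 = 5
¬((a ⇔ a) ⇒ a) = ¬5 = 3
a ⇒ b = 5 ⇒ 3 = 6
(a ⇒ b) ⇔ a = 6 ⇔ 5 = 7
a ⇒ b = 5 ⇒ 3 = 6
((a ⇒ b) ⇔ a) ⇒ (a ⇒ b) = 7 ⇒ 6 = 7
a ⇔ a = 5 ⇔ 5 = 8
(((a ⇒ b) ⇔ a) ⇒ (a ⇒ b)) ⇒ (a ⇔ a) = 7 ⇒ 8 = 8
¬((((a ⇒ b) ⇔ a) ⇒ (a ⇒ b)) ⇒ (a ⇔ a)) = ¬8 = 0
¬((a ⇔ a) ⇒ a) ⇔ ¬((((a ⇒ b) ⇔ a) ⇒ (a ⇒ b)) ⇒ (a ⇔ a)) = 3 ⇔ 0 = 5
¬(¬((a ⇔ a) ⇒ a) ⇔ ¬((((a ⇒ b) ⇔ a) ⇒ (a ⇒ b)) ⇒ (a ⇔ a))) = ¬5 = 3

3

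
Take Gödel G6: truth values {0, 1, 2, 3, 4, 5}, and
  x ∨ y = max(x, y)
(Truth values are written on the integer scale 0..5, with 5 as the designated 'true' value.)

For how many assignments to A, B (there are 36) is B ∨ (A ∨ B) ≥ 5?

11

value 5: 11 assignments (counts)
value 4: 9 assignments
value 3: 7 assignments
value 2: 5 assignments
value 1: 3 assignments
value 0: 1 assignment
So 11 of the 36 assignments meet the threshold.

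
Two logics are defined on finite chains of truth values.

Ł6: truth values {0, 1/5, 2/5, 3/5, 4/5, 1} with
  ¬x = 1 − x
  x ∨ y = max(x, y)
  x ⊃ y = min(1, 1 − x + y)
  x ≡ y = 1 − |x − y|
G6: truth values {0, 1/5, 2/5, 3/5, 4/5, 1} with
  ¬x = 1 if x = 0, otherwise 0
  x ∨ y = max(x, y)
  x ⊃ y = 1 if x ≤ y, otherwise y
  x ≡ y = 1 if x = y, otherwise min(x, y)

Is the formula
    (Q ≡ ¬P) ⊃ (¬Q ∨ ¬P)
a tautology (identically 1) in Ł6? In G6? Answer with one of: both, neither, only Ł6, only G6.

In Ł6: at P = 1/5, Q = 4/5 the value is 4/5 — not a tautology.
In G6: every assignment gives 1 — tautology.

only G6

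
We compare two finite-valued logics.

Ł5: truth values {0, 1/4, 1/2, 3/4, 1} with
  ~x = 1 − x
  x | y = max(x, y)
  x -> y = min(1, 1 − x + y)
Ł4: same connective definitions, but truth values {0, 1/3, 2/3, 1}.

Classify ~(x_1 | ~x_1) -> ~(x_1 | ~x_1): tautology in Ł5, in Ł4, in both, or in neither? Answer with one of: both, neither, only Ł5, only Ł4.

In Ł5: every assignment gives 1 — tautology.
In Ł4: every assignment gives 1 — tautology.

both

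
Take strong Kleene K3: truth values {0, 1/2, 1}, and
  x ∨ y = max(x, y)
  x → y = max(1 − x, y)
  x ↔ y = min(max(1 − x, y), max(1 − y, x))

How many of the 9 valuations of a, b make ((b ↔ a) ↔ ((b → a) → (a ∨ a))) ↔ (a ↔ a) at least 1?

a = 0, b = 0 ↦ 0  <
a = 0, b = 1/2 ↦ 1/2  <
a = 0, b = 1 ↦ 0  <
a = 1/2, b = 0 ↦ 1/2  <
a = 1/2, b = 1/2 ↦ 1/2  <
a = 1/2, b = 1 ↦ 1/2  <
a = 1, b = 0 ↦ 0  <
a = 1, b = 1/2 ↦ 1/2  <
a = 1, b = 1 ↦ 1  ≥
So 1 of the 9 assignments meets the threshold.

1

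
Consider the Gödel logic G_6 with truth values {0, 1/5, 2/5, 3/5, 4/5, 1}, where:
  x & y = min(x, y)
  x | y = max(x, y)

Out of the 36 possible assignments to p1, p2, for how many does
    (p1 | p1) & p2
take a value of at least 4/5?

4

value 1: 1 assignment (counts)
value 4/5: 3 assignments (counts)
value 3/5: 5 assignments
value 2/5: 7 assignments
value 1/5: 9 assignments
value 0: 11 assignments
So 4 of the 36 assignments meet the threshold.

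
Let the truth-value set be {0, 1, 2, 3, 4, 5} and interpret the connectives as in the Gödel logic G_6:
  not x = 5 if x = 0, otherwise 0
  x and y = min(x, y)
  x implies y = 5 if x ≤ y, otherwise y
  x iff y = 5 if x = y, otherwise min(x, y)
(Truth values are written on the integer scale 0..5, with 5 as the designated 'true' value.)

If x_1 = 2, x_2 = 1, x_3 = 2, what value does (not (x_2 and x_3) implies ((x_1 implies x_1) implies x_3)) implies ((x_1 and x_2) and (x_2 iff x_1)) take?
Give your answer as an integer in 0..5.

1

x_2 and x_3 = 1 and 2 = 1
not (x_2 and x_3) = not 1 = 0
x_1 implies x_1 = 2 implies 2 = 5
(x_1 implies x_1) implies x_3 = 5 implies 2 = 2
not (x_2 and x_3) implies ((x_1 implies x_1) implies x_3) = 0 implies 2 = 5
x_1 and x_2 = 2 and 1 = 1
x_2 iff x_1 = 1 iff 2 = 1
(x_1 and x_2) and (x_2 iff x_1) = 1 and 1 = 1
(not (x_2 and x_3) implies ((x_1 implies x_1) implies x_3)) implies ((x_1 and x_2) and (x_2 iff x_1)) = 5 implies 1 = 1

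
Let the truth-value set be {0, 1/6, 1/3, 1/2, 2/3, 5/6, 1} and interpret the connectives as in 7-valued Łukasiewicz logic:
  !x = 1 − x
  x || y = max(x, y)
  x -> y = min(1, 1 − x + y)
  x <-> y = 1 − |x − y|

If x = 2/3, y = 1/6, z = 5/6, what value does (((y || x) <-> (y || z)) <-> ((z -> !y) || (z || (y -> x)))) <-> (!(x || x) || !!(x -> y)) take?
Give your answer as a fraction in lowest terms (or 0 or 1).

y || x = 1/6 || 2/3 = 2/3
y || z = 1/6 || 5/6 = 5/6
(y || x) <-> (y || z) = 2/3 <-> 5/6 = 5/6
!y = !1/6 = 5/6
z -> !y = 5/6 -> 5/6 = 1
y -> x = 1/6 -> 2/3 = 1
z || (y -> x) = 5/6 || 1 = 1
(z -> !y) || (z || (y -> x)) = 1 || 1 = 1
((y || x) <-> (y || z)) <-> ((z -> !y) || (z || (y -> x))) = 5/6 <-> 1 = 5/6
x || x = 2/3 || 2/3 = 2/3
!(x || x) = !2/3 = 1/3
x -> y = 2/3 -> 1/6 = 1/2
!(x -> y) = !1/2 = 1/2
!!(x -> y) = !1/2 = 1/2
!(x || x) || !!(x -> y) = 1/3 || 1/2 = 1/2
(((y || x) <-> (y || z)) <-> ((z -> !y) || (z || (y -> x)))) <-> (!(x || x) || !!(x -> y)) = 5/6 <-> 1/2 = 2/3

2/3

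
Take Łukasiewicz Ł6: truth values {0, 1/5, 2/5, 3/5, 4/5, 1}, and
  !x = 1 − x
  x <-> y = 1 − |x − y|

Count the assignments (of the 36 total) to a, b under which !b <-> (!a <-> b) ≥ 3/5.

25

value 1: 8 assignments (counts)
value 4/5: 10 assignments (counts)
value 3/5: 7 assignments (counts)
value 2/5: 6 assignments
value 1/5: 3 assignments
value 0: 2 assignments
So 25 of the 36 assignments meet the threshold.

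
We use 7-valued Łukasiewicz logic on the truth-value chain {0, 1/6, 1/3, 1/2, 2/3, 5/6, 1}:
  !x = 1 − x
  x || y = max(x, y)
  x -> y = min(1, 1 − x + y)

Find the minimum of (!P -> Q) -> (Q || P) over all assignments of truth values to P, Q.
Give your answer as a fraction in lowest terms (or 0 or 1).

Take P = 1/2, Q = 1/2:
!P = !1/2 = 1/2
!P -> Q = 1/2 -> 1/2 = 1
Q || P = 1/2 || 1/2 = 1/2
(!P -> Q) -> (Q || P) = 1 -> 1/2 = 1/2
No assignment yields a value below 1/2, so this is the minimum.

1/2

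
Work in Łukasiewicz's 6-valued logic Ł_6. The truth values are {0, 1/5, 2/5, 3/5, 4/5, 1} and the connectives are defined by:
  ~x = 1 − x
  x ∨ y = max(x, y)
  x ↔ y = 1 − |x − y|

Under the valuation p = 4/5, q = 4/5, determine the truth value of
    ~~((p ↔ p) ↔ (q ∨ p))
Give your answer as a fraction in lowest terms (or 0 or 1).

p ↔ p = 4/5 ↔ 4/5 = 1
q ∨ p = 4/5 ∨ 4/5 = 4/5
(p ↔ p) ↔ (q ∨ p) = 1 ↔ 4/5 = 4/5
~((p ↔ p) ↔ (q ∨ p)) = ~4/5 = 1/5
~~((p ↔ p) ↔ (q ∨ p)) = ~1/5 = 4/5

4/5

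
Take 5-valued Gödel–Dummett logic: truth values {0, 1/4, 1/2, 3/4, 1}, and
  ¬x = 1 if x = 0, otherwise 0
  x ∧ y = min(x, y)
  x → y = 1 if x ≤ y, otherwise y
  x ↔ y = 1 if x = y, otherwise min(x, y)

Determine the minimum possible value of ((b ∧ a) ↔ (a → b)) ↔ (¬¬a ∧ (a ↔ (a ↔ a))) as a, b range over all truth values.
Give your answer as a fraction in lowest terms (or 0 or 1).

Take a = 1/4, b = 0:
b ∧ a = 0 ∧ 1/4 = 0
a → b = 1/4 → 0 = 0
(b ∧ a) ↔ (a → b) = 0 ↔ 0 = 1
¬a = ¬1/4 = 0
¬¬a = ¬0 = 1
a ↔ a = 1/4 ↔ 1/4 = 1
a ↔ (a ↔ a) = 1/4 ↔ 1 = 1/4
¬¬a ∧ (a ↔ (a ↔ a)) = 1 ∧ 1/4 = 1/4
((b ∧ a) ↔ (a → b)) ↔ (¬¬a ∧ (a ↔ (a ↔ a))) = 1 ↔ 1/4 = 1/4
No assignment yields a value below 1/4, so this is the minimum.

1/4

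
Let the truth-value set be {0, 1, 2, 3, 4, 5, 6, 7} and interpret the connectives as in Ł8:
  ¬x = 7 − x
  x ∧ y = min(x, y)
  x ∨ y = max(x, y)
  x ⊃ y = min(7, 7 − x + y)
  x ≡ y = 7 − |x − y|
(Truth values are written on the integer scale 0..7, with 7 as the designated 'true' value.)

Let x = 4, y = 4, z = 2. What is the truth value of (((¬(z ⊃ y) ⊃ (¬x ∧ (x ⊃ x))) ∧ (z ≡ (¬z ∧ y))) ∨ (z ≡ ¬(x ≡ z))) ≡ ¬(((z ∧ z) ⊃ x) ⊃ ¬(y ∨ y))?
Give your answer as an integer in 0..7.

z ⊃ y = 2 ⊃ 4 = 7
¬(z ⊃ y) = ¬7 = 0
¬x = ¬4 = 3
x ⊃ x = 4 ⊃ 4 = 7
¬x ∧ (x ⊃ x) = 3 ∧ 7 = 3
¬(z ⊃ y) ⊃ (¬x ∧ (x ⊃ x)) = 0 ⊃ 3 = 7
¬z = ¬2 = 5
¬z ∧ y = 5 ∧ 4 = 4
z ≡ (¬z ∧ y) = 2 ≡ 4 = 5
(¬(z ⊃ y) ⊃ (¬x ∧ (x ⊃ x))) ∧ (z ≡ (¬z ∧ y)) = 7 ∧ 5 = 5
x ≡ z = 4 ≡ 2 = 5
¬(x ≡ z) = ¬5 = 2
z ≡ ¬(x ≡ z) = 2 ≡ 2 = 7
((¬(z ⊃ y) ⊃ (¬x ∧ (x ⊃ x))) ∧ (z ≡ (¬z ∧ y))) ∨ (z ≡ ¬(x ≡ z)) = 5 ∨ 7 = 7
z ∧ z = 2 ∧ 2 = 2
(z ∧ z) ⊃ x = 2 ⊃ 4 = 7
y ∨ y = 4 ∨ 4 = 4
¬(y ∨ y) = ¬4 = 3
((z ∧ z) ⊃ x) ⊃ ¬(y ∨ y) = 7 ⊃ 3 = 3
¬(((z ∧ z) ⊃ x) ⊃ ¬(y ∨ y)) = ¬3 = 4
(((¬(z ⊃ y) ⊃ (¬x ∧ (x ⊃ x))) ∧ (z ≡ (¬z ∧ y))) ∨ (z ≡ ¬(x ≡ z))) ≡ ¬(((z ∧ z) ⊃ x) ⊃ ¬(y ∨ y)) = 7 ≡ 4 = 4

4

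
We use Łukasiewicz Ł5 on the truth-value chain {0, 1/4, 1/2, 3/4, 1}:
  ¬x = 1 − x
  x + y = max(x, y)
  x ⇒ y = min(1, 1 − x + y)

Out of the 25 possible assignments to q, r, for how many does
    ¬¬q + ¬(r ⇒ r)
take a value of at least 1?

5

value 1: 5 assignments (counts)
value 3/4: 5 assignments
value 1/2: 5 assignments
value 1/4: 5 assignments
value 0: 5 assignments
So 5 of the 25 assignments meet the threshold.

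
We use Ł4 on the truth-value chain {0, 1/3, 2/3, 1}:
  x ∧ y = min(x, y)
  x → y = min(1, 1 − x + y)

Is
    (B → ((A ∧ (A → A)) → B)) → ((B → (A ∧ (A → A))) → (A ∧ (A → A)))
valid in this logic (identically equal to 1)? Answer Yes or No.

No

Counterexample: take A = 0, B = 0.
A → A = 0 → 0 = 1
A ∧ (A → A) = 0 ∧ 1 = 0
(A ∧ (A → A)) → B = 0 → 0 = 1
B → ((A ∧ (A → A)) → B) = 0 → 1 = 1
A → A = 0 → 0 = 1
A ∧ (A → A) = 0 ∧ 1 = 0
B → (A ∧ (A → A)) = 0 → 0 = 1
A → A = 0 → 0 = 1
A ∧ (A → A) = 0 ∧ 1 = 0
(B → (A ∧ (A → A))) → (A ∧ (A → A)) = 1 → 0 = 0
(B → ((A ∧ (A → A)) → B)) → ((B → (A ∧ (A → A))) → (A ∧ (A → A))) = 1 → 0 = 0
This gives 0 ≠ 1.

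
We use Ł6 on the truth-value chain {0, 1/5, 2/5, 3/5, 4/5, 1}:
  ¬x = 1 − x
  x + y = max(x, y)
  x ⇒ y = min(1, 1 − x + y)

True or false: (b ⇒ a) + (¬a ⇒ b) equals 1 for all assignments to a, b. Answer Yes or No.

No

Counterexample: take a = 0, b = 1/5.
b ⇒ a = 1/5 ⇒ 0 = 4/5
¬a = ¬0 = 1
¬a ⇒ b = 1 ⇒ 1/5 = 1/5
(b ⇒ a) + (¬a ⇒ b) = 4/5 + 1/5 = 4/5
This gives 4/5 ≠ 1.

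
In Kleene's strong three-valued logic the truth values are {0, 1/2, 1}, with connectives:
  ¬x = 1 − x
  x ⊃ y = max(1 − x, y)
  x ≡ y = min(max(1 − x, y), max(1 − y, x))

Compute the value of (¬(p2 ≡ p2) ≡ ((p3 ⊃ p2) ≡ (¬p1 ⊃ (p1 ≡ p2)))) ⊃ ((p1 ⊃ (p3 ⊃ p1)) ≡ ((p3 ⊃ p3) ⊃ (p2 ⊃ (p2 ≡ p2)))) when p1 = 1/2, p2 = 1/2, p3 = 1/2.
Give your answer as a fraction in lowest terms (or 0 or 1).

1/2

p2 ≡ p2 = 1/2 ≡ 1/2 = 1/2
¬(p2 ≡ p2) = ¬1/2 = 1/2
p3 ⊃ p2 = 1/2 ⊃ 1/2 = 1/2
¬p1 = ¬1/2 = 1/2
p1 ≡ p2 = 1/2 ≡ 1/2 = 1/2
¬p1 ⊃ (p1 ≡ p2) = 1/2 ⊃ 1/2 = 1/2
(p3 ⊃ p2) ≡ (¬p1 ⊃ (p1 ≡ p2)) = 1/2 ≡ 1/2 = 1/2
¬(p2 ≡ p2) ≡ ((p3 ⊃ p2) ≡ (¬p1 ⊃ (p1 ≡ p2))) = 1/2 ≡ 1/2 = 1/2
p3 ⊃ p1 = 1/2 ⊃ 1/2 = 1/2
p1 ⊃ (p3 ⊃ p1) = 1/2 ⊃ 1/2 = 1/2
p3 ⊃ p3 = 1/2 ⊃ 1/2 = 1/2
p2 ≡ p2 = 1/2 ≡ 1/2 = 1/2
p2 ⊃ (p2 ≡ p2) = 1/2 ⊃ 1/2 = 1/2
(p3 ⊃ p3) ⊃ (p2 ⊃ (p2 ≡ p2)) = 1/2 ⊃ 1/2 = 1/2
(p1 ⊃ (p3 ⊃ p1)) ≡ ((p3 ⊃ p3) ⊃ (p2 ⊃ (p2 ≡ p2))) = 1/2 ≡ 1/2 = 1/2
(¬(p2 ≡ p2) ≡ ((p3 ⊃ p2) ≡ (¬p1 ⊃ (p1 ≡ p2)))) ⊃ ((p1 ⊃ (p3 ⊃ p1)) ≡ ((p3 ⊃ p3) ⊃ (p2 ⊃ (p2 ≡ p2)))) = 1/2 ⊃ 1/2 = 1/2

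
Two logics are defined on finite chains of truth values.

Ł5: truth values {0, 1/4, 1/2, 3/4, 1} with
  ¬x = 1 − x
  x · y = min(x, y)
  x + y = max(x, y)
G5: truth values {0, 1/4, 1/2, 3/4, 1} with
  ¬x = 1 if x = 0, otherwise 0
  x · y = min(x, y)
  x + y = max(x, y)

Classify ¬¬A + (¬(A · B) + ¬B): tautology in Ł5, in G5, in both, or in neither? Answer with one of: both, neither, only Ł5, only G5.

In Ł5: at A = 1/4, B = 1/4 the value is 3/4 — not a tautology.
In G5: every assignment gives 1 — tautology.

only G5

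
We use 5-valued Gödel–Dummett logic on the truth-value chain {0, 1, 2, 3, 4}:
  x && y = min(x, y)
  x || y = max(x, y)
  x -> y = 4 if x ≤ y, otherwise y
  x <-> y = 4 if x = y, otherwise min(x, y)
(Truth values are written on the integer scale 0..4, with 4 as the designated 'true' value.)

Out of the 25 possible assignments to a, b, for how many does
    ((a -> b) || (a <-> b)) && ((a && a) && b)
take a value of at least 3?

4

value 4: 1 assignment (counts)
value 3: 3 assignments (counts)
value 2: 5 assignments
value 1: 7 assignments
value 0: 9 assignments
So 4 of the 25 assignments meet the threshold.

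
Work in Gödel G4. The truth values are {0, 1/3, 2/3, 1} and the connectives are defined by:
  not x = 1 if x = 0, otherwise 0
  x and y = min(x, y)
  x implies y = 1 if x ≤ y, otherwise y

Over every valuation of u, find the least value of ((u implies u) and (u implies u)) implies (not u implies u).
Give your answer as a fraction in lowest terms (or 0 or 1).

Take u = 0:
u implies u = 0 implies 0 = 1
u implies u = 0 implies 0 = 1
(u implies u) and (u implies u) = 1 and 1 = 1
not u = not 0 = 1
not u implies u = 1 implies 0 = 0
((u implies u) and (u implies u)) implies (not u implies u) = 1 implies 0 = 0
No assignment yields a value below 0, so this is the minimum.

0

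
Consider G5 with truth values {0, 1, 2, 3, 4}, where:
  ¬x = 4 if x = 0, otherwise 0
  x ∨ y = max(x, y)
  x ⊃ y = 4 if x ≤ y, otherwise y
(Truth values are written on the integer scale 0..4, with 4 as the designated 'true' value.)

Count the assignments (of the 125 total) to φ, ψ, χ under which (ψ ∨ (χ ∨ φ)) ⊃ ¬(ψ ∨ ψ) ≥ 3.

value 4: 25 assignments (counts)
value 0: 100 assignments
So 25 of the 125 assignments meet the threshold.

25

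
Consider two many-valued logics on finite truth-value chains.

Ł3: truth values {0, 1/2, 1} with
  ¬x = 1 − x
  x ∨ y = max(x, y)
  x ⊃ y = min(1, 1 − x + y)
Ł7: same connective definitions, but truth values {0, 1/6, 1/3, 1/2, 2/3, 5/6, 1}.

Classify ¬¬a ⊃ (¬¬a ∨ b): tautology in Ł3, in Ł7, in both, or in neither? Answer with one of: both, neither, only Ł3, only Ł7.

both

In Ł3: every assignment gives 1 — tautology.
In Ł7: every assignment gives 1 — tautology.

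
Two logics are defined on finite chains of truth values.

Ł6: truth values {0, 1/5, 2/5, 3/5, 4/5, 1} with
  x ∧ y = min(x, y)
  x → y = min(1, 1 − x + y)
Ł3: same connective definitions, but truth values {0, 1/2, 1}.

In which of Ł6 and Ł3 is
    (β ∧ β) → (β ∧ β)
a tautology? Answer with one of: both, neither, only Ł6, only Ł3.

In Ł6: every assignment gives 1 — tautology.
In Ł3: every assignment gives 1 — tautology.

both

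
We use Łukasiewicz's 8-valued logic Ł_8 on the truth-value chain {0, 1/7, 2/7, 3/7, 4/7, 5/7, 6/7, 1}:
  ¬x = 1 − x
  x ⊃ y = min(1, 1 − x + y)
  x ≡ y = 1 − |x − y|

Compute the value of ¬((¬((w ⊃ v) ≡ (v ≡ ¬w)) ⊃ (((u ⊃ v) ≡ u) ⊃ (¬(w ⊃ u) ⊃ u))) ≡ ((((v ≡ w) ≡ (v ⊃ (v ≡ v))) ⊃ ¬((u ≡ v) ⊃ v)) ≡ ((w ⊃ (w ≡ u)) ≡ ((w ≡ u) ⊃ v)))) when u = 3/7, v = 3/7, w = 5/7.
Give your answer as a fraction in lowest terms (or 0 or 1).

1/7

w ⊃ v = 5/7 ⊃ 3/7 = 5/7
¬w = ¬5/7 = 2/7
v ≡ ¬w = 3/7 ≡ 2/7 = 6/7
(w ⊃ v) ≡ (v ≡ ¬w) = 5/7 ≡ 6/7 = 6/7
¬((w ⊃ v) ≡ (v ≡ ¬w)) = ¬6/7 = 1/7
u ⊃ v = 3/7 ⊃ 3/7 = 1
(u ⊃ v) ≡ u = 1 ≡ 3/7 = 3/7
w ⊃ u = 5/7 ⊃ 3/7 = 5/7
¬(w ⊃ u) = ¬5/7 = 2/7
¬(w ⊃ u) ⊃ u = 2/7 ⊃ 3/7 = 1
((u ⊃ v) ≡ u) ⊃ (¬(w ⊃ u) ⊃ u) = 3/7 ⊃ 1 = 1
¬((w ⊃ v) ≡ (v ≡ ¬w)) ⊃ (((u ⊃ v) ≡ u) ⊃ (¬(w ⊃ u) ⊃ u)) = 1/7 ⊃ 1 = 1
v ≡ w = 3/7 ≡ 5/7 = 5/7
v ≡ v = 3/7 ≡ 3/7 = 1
v ⊃ (v ≡ v) = 3/7 ⊃ 1 = 1
(v ≡ w) ≡ (v ⊃ (v ≡ v)) = 5/7 ≡ 1 = 5/7
u ≡ v = 3/7 ≡ 3/7 = 1
(u ≡ v) ⊃ v = 1 ⊃ 3/7 = 3/7
¬((u ≡ v) ⊃ v) = ¬3/7 = 4/7
((v ≡ w) ≡ (v ⊃ (v ≡ v))) ⊃ ¬((u ≡ v) ⊃ v) = 5/7 ⊃ 4/7 = 6/7
w ≡ u = 5/7 ≡ 3/7 = 5/7
w ⊃ (w ≡ u) = 5/7 ⊃ 5/7 = 1
w ≡ u = 5/7 ≡ 3/7 = 5/7
(w ≡ u) ⊃ v = 5/7 ⊃ 3/7 = 5/7
(w ⊃ (w ≡ u)) ≡ ((w ≡ u) ⊃ v) = 1 ≡ 5/7 = 5/7
(((v ≡ w) ≡ (v ⊃ (v ≡ v))) ⊃ ¬((u ≡ v) ⊃ v)) ≡ ((w ⊃ (w ≡ u)) ≡ ((w ≡ u) ⊃ v)) = 6/7 ≡ 5/7 = 6/7
(¬((w ⊃ v) ≡ (v ≡ ¬w)) ⊃ (((u ⊃ v) ≡ u) ⊃ (¬(w ⊃ u) ⊃ u))) ≡ ((((v ≡ w) ≡ (v ⊃ (v ≡ v))) ⊃ ¬((u ≡ v) ⊃ v)) ≡ ((w ⊃ (w ≡ u)) ≡ ((w ≡ u) ⊃ v))) = 1 ≡ 6/7 = 6/7
¬((¬((w ⊃ v) ≡ (v ≡ ¬w)) ⊃ (((u ⊃ v) ≡ u) ⊃ (¬(w ⊃ u) ⊃ u))) ≡ ((((v ≡ w) ≡ (v ⊃ (v ≡ v))) ⊃ ¬((u ≡ v) ⊃ v)) ≡ ((w ⊃ (w ≡ u)) ≡ ((w ≡ u) ⊃ v)))) = ¬6/7 = 1/7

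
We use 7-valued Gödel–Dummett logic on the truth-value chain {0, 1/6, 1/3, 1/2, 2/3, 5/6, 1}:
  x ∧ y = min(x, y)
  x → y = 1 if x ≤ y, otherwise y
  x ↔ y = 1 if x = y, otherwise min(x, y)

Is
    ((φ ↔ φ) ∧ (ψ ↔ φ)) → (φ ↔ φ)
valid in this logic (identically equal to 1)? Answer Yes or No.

At φ = 1, ψ = 2/3, for instance:
φ ↔ φ = 1 ↔ 1 = 1
ψ ↔ φ = 2/3 ↔ 1 = 2/3
(φ ↔ φ) ∧ (ψ ↔ φ) = 1 ∧ 2/3 = 2/3
((φ ↔ φ) ∧ (ψ ↔ φ)) → (φ ↔ φ) = 2/3 → 1 = 1
and checking the remaining 48 assignments likewise gives ≥ 1 in every case.

Yes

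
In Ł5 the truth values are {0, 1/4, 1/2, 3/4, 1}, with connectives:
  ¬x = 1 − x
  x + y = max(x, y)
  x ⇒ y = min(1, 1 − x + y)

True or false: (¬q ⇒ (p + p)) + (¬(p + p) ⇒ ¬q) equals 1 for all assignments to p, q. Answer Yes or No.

Counterexample: take p = 0, q = 1/4.
¬q = ¬1/4 = 3/4
p + p = 0 + 0 = 0
¬q ⇒ (p + p) = 3/4 ⇒ 0 = 1/4
p + p = 0 + 0 = 0
¬(p + p) = ¬0 = 1
¬q = ¬1/4 = 3/4
¬(p + p) ⇒ ¬q = 1 ⇒ 3/4 = 3/4
(¬q ⇒ (p + p)) + (¬(p + p) ⇒ ¬q) = 1/4 + 3/4 = 3/4
This gives 3/4 ≠ 1.

No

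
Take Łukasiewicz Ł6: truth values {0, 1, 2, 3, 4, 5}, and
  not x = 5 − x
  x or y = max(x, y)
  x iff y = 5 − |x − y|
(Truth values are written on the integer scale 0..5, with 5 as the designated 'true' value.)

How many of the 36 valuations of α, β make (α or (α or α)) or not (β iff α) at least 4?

value 5: 7 assignments (counts)
value 4: 8 assignments (counts)
value 3: 9 assignments
value 2: 7 assignments
value 1: 4 assignments
value 0: 1 assignment
So 15 of the 36 assignments meet the threshold.

15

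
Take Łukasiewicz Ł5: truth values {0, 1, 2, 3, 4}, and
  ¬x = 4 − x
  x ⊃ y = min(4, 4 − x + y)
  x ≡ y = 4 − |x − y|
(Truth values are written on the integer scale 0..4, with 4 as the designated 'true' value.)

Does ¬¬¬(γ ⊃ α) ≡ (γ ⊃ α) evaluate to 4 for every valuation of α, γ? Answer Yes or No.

No

Counterexample: take α = 0, γ = 0.
γ ⊃ α = 0 ⊃ 0 = 4
¬(γ ⊃ α) = ¬4 = 0
¬¬(γ ⊃ α) = ¬0 = 4
¬¬¬(γ ⊃ α) = ¬4 = 0
γ ⊃ α = 0 ⊃ 0 = 4
¬¬¬(γ ⊃ α) ≡ (γ ⊃ α) = 0 ≡ 4 = 0
This gives 0 ≠ 4.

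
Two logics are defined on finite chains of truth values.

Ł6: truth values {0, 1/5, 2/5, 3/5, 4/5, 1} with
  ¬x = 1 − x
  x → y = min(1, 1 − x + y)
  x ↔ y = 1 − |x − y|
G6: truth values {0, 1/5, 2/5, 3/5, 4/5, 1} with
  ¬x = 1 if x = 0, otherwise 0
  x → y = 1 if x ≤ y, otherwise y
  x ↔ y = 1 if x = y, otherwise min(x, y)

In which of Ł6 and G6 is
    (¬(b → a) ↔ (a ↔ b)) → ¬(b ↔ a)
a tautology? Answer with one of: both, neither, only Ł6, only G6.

only G6

In Ł6: at a = 0, b = 1/5 the value is 4/5 — not a tautology.
In G6: every assignment gives 1 — tautology.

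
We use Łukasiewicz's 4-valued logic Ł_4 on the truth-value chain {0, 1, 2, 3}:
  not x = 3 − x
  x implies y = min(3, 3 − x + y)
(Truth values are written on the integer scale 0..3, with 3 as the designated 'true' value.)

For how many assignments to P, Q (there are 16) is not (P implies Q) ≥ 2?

3

P = 0, Q = 0 ↦ 0  <
P = 0, Q = 1 ↦ 0  <
P = 0, Q = 2 ↦ 0  <
P = 0, Q = 3 ↦ 0  <
P = 1, Q = 0 ↦ 1  <
P = 1, Q = 1 ↦ 0  <
P = 1, Q = 2 ↦ 0  <
P = 1, Q = 3 ↦ 0  <
P = 2, Q = 0 ↦ 2  ≥
P = 2, Q = 1 ↦ 1  <
P = 2, Q = 2 ↦ 0  <
P = 2, Q = 3 ↦ 0  <
P = 3, Q = 0 ↦ 3  ≥
P = 3, Q = 1 ↦ 2  ≥
P = 3, Q = 2 ↦ 1  <
P = 3, Q = 3 ↦ 0  <
So 3 of the 16 assignments meet the threshold.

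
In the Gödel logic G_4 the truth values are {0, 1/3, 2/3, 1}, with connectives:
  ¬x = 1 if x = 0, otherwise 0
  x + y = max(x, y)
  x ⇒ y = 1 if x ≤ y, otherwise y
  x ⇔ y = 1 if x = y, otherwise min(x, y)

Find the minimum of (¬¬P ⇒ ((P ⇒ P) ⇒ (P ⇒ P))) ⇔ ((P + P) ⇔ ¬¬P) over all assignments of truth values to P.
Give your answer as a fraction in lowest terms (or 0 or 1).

1/3

Take P = 1/3:
¬P = ¬1/3 = 0
¬¬P = ¬0 = 1
P ⇒ P = 1/3 ⇒ 1/3 = 1
P ⇒ P = 1/3 ⇒ 1/3 = 1
(P ⇒ P) ⇒ (P ⇒ P) = 1 ⇒ 1 = 1
¬¬P ⇒ ((P ⇒ P) ⇒ (P ⇒ P)) = 1 ⇒ 1 = 1
P + P = 1/3 + 1/3 = 1/3
¬P = ¬1/3 = 0
¬¬P = ¬0 = 1
(P + P) ⇔ ¬¬P = 1/3 ⇔ 1 = 1/3
(¬¬P ⇒ ((P ⇒ P) ⇒ (P ⇒ P))) ⇔ ((P + P) ⇔ ¬¬P) = 1 ⇔ 1/3 = 1/3
No assignment yields a value below 1/3, so this is the minimum.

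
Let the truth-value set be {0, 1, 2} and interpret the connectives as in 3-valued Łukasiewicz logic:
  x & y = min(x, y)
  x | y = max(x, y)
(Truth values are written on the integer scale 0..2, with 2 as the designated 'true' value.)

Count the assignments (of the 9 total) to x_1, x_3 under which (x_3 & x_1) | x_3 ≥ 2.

x_1 = 0, x_3 = 0 ↦ 0  <
x_1 = 0, x_3 = 1 ↦ 1  <
x_1 = 0, x_3 = 2 ↦ 2  ≥
x_1 = 1, x_3 = 0 ↦ 0  <
x_1 = 1, x_3 = 1 ↦ 1  <
x_1 = 1, x_3 = 2 ↦ 2  ≥
x_1 = 2, x_3 = 0 ↦ 0  <
x_1 = 2, x_3 = 1 ↦ 1  <
x_1 = 2, x_3 = 2 ↦ 2  ≥
So 3 of the 9 assignments meet the threshold.

3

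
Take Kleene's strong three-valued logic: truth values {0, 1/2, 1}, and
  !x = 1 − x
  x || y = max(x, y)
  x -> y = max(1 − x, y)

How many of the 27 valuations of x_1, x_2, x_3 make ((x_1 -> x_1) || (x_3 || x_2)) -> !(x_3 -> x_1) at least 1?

value 1: 3 assignments (counts)
value 1/2: 11 assignments
value 0: 13 assignments
So 3 of the 27 assignments meet the threshold.

3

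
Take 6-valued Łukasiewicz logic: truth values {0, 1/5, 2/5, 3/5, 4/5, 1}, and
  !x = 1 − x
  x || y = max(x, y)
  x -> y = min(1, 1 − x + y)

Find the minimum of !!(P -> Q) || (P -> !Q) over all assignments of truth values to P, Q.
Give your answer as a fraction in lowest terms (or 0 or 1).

Take P = 1, Q = 2/5:
P -> Q = 1 -> 2/5 = 2/5
!(P -> Q) = !2/5 = 3/5
!!(P -> Q) = !3/5 = 2/5
!Q = !2/5 = 3/5
P -> !Q = 1 -> 3/5 = 3/5
!!(P -> Q) || (P -> !Q) = 2/5 || 3/5 = 3/5
No assignment yields a value below 3/5, so this is the minimum.

3/5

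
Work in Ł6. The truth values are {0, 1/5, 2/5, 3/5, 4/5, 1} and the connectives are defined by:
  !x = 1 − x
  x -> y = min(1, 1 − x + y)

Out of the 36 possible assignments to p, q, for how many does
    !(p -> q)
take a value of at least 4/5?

value 1: 1 assignment (counts)
value 4/5: 2 assignments (counts)
value 3/5: 3 assignments
value 2/5: 4 assignments
value 1/5: 5 assignments
value 0: 21 assignments
So 3 of the 36 assignments meet the threshold.

3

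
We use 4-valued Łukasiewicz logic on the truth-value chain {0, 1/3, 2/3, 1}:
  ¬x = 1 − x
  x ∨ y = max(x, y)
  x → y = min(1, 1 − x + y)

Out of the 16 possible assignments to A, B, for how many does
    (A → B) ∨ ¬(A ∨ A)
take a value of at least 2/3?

A = 0, B = 0 ↦ 1  ≥
A = 0, B = 1/3 ↦ 1  ≥
A = 0, B = 2/3 ↦ 1  ≥
A = 0, B = 1 ↦ 1  ≥
A = 1/3, B = 0 ↦ 2/3  ≥
A = 1/3, B = 1/3 ↦ 1  ≥
A = 1/3, B = 2/3 ↦ 1  ≥
A = 1/3, B = 1 ↦ 1  ≥
A = 2/3, B = 0 ↦ 1/3  <
A = 2/3, B = 1/3 ↦ 2/3  ≥
A = 2/3, B = 2/3 ↦ 1  ≥
A = 2/3, B = 1 ↦ 1  ≥
A = 1, B = 0 ↦ 0  <
A = 1, B = 1/3 ↦ 1/3  <
A = 1, B = 2/3 ↦ 2/3  ≥
A = 1, B = 1 ↦ 1  ≥
So 13 of the 16 assignments meet the threshold.

13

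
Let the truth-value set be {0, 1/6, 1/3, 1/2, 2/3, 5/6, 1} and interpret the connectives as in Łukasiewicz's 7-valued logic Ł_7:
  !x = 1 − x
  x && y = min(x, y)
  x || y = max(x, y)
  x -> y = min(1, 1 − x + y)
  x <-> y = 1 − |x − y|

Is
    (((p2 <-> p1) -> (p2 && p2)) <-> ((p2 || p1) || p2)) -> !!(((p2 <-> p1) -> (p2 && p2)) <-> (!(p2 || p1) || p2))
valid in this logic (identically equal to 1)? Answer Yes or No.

No

Counterexample: take p1 = 0, p2 = 0.
p2 <-> p1 = 0 <-> 0 = 1
p2 && p2 = 0 && 0 = 0
(p2 <-> p1) -> (p2 && p2) = 1 -> 0 = 0
p2 || p1 = 0 || 0 = 0
(p2 || p1) || p2 = 0 || 0 = 0
((p2 <-> p1) -> (p2 && p2)) <-> ((p2 || p1) || p2) = 0 <-> 0 = 1
p2 <-> p1 = 0 <-> 0 = 1
p2 && p2 = 0 && 0 = 0
(p2 <-> p1) -> (p2 && p2) = 1 -> 0 = 0
p2 || p1 = 0 || 0 = 0
!(p2 || p1) = !0 = 1
!(p2 || p1) || p2 = 1 || 0 = 1
((p2 <-> p1) -> (p2 && p2)) <-> (!(p2 || p1) || p2) = 0 <-> 1 = 0
!(((p2 <-> p1) -> (p2 && p2)) <-> (!(p2 || p1) || p2)) = !0 = 1
!!(((p2 <-> p1) -> (p2 && p2)) <-> (!(p2 || p1) || p2)) = !1 = 0
(((p2 <-> p1) -> (p2 && p2)) <-> ((p2 || p1) || p2)) -> !!(((p2 <-> p1) -> (p2 && p2)) <-> (!(p2 || p1) || p2)) = 1 -> 0 = 0
This gives 0 ≠ 1.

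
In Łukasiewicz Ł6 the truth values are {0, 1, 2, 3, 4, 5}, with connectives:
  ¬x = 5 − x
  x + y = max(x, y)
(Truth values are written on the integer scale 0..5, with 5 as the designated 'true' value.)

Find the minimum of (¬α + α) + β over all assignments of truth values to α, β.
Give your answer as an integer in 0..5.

Take α = 2, β = 0:
¬α = ¬2 = 3
¬α + α = 3 + 2 = 3
(¬α + α) + β = 3 + 0 = 3
No assignment yields a value below 3, so this is the minimum.

3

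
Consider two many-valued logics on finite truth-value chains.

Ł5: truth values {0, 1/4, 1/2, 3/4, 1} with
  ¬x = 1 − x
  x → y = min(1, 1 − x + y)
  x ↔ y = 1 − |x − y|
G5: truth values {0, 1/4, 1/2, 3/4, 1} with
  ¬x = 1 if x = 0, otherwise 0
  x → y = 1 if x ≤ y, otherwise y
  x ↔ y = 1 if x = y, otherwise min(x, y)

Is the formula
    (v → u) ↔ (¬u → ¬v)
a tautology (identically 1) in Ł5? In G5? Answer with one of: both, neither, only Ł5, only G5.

In Ł5: every assignment gives 1 — tautology.
In G5: at u = 1/4, v = 1/2 the value is 1/4 — not a tautology.

only Ł5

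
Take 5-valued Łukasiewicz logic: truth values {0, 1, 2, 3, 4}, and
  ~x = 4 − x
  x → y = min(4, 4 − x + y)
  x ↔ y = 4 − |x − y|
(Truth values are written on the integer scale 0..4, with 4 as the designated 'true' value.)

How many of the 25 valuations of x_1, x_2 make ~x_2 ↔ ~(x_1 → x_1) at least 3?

value 4: 5 assignments (counts)
value 3: 5 assignments (counts)
value 2: 5 assignments
value 1: 5 assignments
value 0: 5 assignments
So 10 of the 25 assignments meet the threshold.

10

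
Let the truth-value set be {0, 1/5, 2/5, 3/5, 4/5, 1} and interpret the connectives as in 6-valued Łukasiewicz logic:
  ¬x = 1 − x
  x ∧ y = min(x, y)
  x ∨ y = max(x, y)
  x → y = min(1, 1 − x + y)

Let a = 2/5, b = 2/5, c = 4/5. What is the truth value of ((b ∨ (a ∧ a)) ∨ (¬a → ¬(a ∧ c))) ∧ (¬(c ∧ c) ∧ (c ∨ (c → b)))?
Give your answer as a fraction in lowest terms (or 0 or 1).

a ∧ a = 2/5 ∧ 2/5 = 2/5
b ∨ (a ∧ a) = 2/5 ∨ 2/5 = 2/5
¬a = ¬2/5 = 3/5
a ∧ c = 2/5 ∧ 4/5 = 2/5
¬(a ∧ c) = ¬2/5 = 3/5
¬a → ¬(a ∧ c) = 3/5 → 3/5 = 1
(b ∨ (a ∧ a)) ∨ (¬a → ¬(a ∧ c)) = 2/5 ∨ 1 = 1
c ∧ c = 4/5 ∧ 4/5 = 4/5
¬(c ∧ c) = ¬4/5 = 1/5
c → b = 4/5 → 2/5 = 3/5
c ∨ (c → b) = 4/5 ∨ 3/5 = 4/5
¬(c ∧ c) ∧ (c ∨ (c → b)) = 1/5 ∧ 4/5 = 1/5
((b ∨ (a ∧ a)) ∨ (¬a → ¬(a ∧ c))) ∧ (¬(c ∧ c) ∧ (c ∨ (c → b))) = 1 ∧ 1/5 = 1/5

1/5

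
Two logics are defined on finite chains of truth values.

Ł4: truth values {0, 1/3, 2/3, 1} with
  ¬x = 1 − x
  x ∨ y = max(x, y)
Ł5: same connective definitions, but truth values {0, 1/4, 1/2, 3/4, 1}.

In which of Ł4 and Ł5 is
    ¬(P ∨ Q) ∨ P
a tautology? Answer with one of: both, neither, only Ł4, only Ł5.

In Ł4: at P = 0, Q = 1/3 the value is 2/3 — not a tautology.
In Ł5: at P = 0, Q = 1/4 the value is 3/4 — not a tautology.

neither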